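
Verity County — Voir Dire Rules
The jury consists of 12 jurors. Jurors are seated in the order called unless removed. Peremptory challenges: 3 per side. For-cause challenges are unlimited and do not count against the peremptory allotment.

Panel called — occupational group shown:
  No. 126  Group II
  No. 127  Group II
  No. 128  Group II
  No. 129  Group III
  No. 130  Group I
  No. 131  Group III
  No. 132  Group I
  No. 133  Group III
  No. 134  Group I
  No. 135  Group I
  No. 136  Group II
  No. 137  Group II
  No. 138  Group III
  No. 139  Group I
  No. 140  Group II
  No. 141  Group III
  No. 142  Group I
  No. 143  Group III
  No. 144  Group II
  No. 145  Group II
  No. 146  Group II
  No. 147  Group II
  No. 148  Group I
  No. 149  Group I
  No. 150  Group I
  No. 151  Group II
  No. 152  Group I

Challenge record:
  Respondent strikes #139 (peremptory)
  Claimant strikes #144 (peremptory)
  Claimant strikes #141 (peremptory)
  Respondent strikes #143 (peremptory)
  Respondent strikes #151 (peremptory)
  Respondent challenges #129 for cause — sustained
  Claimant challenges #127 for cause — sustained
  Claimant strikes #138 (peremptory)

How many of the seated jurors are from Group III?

Removed: #127, #129, #138, #139, #141, #143, #144, #151.
Seated jurors 1–12: #126, #128, #130, #131, #132, #133, #134, #135, #136, #137, #140, #142.
Of those, in Group III: #131, #133 → 2.

2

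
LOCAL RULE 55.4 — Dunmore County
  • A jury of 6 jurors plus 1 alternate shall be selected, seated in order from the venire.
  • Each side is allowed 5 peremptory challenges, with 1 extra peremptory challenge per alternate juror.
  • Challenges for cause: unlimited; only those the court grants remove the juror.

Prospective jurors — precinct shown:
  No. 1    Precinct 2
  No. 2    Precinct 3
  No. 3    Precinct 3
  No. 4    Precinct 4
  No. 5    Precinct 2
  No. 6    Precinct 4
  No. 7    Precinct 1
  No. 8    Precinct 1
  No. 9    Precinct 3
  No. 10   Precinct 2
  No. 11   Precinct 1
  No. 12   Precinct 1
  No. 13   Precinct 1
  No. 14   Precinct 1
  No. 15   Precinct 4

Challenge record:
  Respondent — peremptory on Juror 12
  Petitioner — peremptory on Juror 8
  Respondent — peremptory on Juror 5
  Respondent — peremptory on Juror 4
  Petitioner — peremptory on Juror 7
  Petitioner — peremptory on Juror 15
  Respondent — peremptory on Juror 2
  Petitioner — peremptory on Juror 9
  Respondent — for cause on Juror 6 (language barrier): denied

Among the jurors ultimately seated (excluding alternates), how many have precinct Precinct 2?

Removed: #2, #4, #5, #7, #8, #9, #12, #15.
Seated jurors 1–6: #1, #3, #6, #10, #11, #13 (alternates #14 not counted).
Of those, in Precinct 2: #1, #10 → 2.

2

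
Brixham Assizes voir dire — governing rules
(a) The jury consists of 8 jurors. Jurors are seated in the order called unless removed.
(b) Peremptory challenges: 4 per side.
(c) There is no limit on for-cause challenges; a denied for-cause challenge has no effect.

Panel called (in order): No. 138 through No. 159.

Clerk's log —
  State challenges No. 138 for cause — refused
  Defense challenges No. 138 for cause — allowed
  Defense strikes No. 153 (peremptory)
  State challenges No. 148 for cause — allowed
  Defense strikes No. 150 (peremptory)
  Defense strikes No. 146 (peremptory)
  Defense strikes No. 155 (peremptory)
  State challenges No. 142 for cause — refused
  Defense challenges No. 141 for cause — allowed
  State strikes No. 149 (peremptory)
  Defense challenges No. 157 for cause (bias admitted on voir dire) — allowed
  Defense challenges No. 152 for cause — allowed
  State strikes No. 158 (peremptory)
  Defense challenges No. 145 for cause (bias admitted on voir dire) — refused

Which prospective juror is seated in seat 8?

151

Removed: #138, #141, #146, #148, #149, #150, #152, #153, #155, #157, #158. (#142, #145 stay — for-cause denied.)
Seating in order: seats 1–8 → #139, #140, #142, #143, #144, #145, #147, #151.
So seat 8 is #151.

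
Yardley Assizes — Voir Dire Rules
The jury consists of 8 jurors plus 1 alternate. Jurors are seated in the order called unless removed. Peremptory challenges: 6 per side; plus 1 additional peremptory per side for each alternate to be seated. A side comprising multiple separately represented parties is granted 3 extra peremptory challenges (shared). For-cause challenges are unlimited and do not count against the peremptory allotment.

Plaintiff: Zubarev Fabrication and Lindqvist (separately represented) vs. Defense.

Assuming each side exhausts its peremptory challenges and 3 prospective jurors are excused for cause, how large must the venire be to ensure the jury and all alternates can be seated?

29

Seats to fill: 8 + 1 alternates = 9.
Peremptories — Plaintiff: 6 + 1×1 + 3 = 10; Defense: 6 + 1×1 = 7; total 17.
For-cause removals: 3.
Minimum venire: 9 + 17 + 3 = 29.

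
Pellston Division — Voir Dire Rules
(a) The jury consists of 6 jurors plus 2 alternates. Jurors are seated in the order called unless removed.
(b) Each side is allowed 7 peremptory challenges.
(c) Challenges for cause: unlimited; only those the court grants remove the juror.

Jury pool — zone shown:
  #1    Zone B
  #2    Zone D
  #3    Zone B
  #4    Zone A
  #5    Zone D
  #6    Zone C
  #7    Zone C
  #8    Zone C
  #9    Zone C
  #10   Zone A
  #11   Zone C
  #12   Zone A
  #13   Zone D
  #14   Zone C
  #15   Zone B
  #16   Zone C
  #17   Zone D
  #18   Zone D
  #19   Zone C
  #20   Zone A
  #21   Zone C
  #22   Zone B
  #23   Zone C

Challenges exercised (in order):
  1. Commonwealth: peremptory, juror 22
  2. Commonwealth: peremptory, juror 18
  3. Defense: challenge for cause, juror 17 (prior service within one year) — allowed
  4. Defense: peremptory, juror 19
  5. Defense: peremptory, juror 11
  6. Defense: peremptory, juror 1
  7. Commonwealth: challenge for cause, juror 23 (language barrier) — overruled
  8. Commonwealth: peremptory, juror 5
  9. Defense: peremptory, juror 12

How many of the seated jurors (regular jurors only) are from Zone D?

Removed: #1, #5, #11, #12, #17, #18, #19, #22.
Seated jurors 1–6: #2, #3, #4, #6, #7, #8 (alternates #9, #10 not counted).
Of those, in Zone D: #2 → 1.

1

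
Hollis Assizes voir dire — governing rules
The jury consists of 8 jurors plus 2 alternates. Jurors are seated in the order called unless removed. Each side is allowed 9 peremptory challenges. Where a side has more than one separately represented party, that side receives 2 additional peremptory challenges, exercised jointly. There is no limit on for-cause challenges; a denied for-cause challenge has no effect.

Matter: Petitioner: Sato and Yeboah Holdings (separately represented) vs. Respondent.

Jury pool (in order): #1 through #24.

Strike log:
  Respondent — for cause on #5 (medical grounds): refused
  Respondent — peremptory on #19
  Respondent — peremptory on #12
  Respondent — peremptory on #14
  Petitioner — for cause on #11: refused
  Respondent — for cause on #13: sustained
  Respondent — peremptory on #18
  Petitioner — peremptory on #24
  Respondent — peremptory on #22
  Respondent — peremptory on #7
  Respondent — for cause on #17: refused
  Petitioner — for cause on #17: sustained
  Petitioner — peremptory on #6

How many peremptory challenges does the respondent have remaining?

Respondent allotment: 9.
Respondent peremptories used: #19, #12, #14, #18, #22, #7 — 6 (for-cause on #5, #13, #17 don't count).
Remaining: 9 − 6 = 3.

3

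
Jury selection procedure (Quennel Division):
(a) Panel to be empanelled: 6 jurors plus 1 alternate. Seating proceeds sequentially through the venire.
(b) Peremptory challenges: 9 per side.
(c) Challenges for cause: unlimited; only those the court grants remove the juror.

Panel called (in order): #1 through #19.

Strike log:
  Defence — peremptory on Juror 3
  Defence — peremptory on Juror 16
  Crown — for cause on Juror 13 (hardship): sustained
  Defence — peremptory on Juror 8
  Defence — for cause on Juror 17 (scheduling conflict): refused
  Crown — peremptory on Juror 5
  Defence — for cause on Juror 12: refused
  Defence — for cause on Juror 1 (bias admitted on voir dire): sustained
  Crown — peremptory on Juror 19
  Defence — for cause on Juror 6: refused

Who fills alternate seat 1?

11

Removed: #1, #3, #5, #8, #13, #16, #19. (#6, #12, #17 stay — for-cause denied.)
Seating in order: seats 1–6 → #2, #4, #6, #7, #9, #10; alternates → #11.
So alternate 1 is #11.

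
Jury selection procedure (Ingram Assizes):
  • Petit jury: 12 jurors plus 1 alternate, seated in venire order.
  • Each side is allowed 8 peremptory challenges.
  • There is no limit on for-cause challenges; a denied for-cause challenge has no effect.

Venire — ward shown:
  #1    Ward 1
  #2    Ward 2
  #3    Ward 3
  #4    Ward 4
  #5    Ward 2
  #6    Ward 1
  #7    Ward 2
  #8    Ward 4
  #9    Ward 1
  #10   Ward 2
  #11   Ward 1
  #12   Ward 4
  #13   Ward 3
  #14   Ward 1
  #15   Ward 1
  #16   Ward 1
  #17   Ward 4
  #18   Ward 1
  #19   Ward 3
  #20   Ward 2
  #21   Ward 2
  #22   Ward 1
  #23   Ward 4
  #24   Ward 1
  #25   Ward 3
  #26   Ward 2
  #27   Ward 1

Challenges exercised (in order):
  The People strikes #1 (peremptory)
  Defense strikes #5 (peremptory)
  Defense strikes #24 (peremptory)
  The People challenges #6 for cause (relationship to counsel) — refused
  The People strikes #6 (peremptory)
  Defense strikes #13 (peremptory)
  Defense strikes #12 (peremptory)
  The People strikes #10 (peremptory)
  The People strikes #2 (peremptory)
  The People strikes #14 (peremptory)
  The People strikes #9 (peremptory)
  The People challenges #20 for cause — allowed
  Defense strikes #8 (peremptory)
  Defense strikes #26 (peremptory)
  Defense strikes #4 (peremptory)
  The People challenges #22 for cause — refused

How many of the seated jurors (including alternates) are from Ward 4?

Removed: #1, #2, #4, #5, #6, #8, #9, #10, #12, #13, #14, #20, #24, #26.
Seated (13 incl. alternates): #3, #7, #11, #15, #16, #17, #18, #19, #21, #22, #23, #25, #27.
Of those, in Ward 4: #17, #23 → 2.

2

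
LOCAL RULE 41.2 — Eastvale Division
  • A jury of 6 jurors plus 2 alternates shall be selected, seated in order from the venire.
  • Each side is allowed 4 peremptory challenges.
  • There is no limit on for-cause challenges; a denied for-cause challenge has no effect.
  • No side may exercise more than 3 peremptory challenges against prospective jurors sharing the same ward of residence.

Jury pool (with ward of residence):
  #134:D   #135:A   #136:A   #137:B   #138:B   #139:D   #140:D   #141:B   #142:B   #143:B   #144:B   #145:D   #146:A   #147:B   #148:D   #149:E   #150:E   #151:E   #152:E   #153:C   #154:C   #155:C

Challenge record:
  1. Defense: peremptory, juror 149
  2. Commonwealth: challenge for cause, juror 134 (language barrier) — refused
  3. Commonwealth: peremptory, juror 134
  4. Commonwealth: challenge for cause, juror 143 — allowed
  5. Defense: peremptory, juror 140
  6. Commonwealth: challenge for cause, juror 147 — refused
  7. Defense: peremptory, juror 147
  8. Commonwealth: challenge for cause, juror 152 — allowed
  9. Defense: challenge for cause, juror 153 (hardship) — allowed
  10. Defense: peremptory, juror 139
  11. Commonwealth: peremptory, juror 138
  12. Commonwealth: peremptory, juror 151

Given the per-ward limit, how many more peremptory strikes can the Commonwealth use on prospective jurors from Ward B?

Commonwealth peremptories so far: #134, #138, #151 — 3 of 4 used, 1 left overall.
Against Ward B: #138 — 1 used; per-ward cap 3 leaves 2.
Binding limit: min(1, 2) = 1.

1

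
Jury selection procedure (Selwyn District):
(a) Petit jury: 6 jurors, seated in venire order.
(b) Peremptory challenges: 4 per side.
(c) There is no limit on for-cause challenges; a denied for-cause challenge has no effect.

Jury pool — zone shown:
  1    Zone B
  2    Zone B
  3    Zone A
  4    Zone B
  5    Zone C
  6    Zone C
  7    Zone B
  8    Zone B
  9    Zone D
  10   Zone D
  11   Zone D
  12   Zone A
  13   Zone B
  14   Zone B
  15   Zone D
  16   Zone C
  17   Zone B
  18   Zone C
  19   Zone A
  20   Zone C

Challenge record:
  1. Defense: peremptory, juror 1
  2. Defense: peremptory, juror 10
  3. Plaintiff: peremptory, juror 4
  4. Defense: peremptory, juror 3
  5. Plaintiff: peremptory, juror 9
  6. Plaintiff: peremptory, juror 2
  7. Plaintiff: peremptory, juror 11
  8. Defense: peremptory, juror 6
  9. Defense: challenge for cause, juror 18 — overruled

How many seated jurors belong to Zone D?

Removed: #1, #2, #3, #4, #6, #9, #10, #11.
Seated jurors 1–6: #5, #7, #8, #12, #13, #14.
None of those are in Zone D → 0.

0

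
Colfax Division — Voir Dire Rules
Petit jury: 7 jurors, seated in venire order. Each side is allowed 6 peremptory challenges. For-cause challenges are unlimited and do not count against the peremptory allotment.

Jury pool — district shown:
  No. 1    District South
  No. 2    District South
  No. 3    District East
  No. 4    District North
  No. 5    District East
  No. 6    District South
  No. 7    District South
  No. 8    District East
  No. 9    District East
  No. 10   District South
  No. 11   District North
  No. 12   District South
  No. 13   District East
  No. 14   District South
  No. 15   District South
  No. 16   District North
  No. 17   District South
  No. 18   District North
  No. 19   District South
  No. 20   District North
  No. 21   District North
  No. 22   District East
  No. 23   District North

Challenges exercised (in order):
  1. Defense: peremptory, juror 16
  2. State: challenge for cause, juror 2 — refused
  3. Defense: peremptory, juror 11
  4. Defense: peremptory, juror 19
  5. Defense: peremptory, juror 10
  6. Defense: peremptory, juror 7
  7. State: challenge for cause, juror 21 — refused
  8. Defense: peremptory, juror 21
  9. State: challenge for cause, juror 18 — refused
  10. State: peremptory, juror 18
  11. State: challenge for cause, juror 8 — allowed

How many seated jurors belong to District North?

Removed: #7, #8, #10, #11, #16, #18, #19, #21.
Seated jurors 1–7: #1, #2, #3, #4, #5, #6, #9.
Of those, in District North: #4 → 1.

1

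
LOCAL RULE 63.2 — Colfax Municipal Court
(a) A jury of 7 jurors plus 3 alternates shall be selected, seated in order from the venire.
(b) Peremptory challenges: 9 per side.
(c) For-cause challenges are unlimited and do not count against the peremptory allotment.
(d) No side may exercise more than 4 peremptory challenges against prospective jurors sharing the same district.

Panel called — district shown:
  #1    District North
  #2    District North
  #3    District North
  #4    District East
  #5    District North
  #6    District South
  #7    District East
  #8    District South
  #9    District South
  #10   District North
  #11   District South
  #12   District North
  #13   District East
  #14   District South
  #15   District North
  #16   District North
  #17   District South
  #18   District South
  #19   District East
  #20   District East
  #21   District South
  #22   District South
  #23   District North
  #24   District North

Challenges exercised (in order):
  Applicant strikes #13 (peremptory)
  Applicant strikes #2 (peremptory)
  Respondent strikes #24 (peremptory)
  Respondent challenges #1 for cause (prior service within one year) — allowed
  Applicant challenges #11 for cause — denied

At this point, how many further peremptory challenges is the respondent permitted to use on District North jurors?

3

Respondent peremptories so far: #24 — 1 of 9 used, 8 left overall.
Against District North: #24 — 1 used; per-district cap 4 leaves 3.
Binding limit: min(8, 3) = 3.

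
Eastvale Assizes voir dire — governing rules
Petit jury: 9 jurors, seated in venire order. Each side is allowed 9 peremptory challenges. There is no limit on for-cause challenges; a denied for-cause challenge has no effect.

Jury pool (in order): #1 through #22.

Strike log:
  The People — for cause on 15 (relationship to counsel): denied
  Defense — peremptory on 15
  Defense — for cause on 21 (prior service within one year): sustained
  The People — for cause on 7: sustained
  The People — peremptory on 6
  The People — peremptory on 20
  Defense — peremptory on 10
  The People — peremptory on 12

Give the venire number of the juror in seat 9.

Removed: #6, #7, #10, #12, #15, #20, #21.
Seating in order: seats 1–9 → #1, #2, #3, #4, #5, #8, #9, #11, #13.
So seat 9 is #13.

13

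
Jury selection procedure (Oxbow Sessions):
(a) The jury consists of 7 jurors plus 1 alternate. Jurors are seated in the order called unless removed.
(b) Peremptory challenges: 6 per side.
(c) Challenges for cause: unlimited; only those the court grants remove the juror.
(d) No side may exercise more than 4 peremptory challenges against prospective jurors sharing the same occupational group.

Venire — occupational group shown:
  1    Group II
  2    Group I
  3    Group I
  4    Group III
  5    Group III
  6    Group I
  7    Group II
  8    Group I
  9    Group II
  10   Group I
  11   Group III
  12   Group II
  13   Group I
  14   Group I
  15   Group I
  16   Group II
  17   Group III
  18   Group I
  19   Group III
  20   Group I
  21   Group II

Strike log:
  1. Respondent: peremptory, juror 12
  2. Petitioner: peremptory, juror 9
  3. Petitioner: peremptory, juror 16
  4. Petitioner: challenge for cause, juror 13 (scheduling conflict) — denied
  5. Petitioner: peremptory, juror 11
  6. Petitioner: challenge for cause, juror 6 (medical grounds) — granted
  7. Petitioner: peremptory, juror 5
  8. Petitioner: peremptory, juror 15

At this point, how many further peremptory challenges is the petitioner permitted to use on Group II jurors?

1

Petitioner peremptories so far: #9, #16, #11, #5, #15 — 5 of 6 used, 1 left overall.
Against Group II: #9, #16 — 2 used; per-group cap 4 leaves 2.
Binding limit: min(1, 2) = 1.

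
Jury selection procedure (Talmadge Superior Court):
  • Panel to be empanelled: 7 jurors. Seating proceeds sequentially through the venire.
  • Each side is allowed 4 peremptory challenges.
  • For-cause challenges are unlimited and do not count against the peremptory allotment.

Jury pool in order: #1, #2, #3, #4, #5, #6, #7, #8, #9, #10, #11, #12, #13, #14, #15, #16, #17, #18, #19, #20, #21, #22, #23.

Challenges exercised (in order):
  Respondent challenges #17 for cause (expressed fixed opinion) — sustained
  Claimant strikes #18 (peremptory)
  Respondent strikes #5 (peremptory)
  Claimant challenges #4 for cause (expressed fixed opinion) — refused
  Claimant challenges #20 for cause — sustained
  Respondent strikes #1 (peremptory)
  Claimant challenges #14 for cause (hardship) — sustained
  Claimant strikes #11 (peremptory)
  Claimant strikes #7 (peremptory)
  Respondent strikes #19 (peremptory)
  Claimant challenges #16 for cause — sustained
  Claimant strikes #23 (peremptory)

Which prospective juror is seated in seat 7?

Removed: #1, #5, #7, #11, #14, #16, #17, #18, #19, #20, #23. (#4 stays — for-cause denied.)
Seating in order: seats 1–7 → #2, #3, #4, #6, #8, #9, #10.
So seat 7 is #10.

10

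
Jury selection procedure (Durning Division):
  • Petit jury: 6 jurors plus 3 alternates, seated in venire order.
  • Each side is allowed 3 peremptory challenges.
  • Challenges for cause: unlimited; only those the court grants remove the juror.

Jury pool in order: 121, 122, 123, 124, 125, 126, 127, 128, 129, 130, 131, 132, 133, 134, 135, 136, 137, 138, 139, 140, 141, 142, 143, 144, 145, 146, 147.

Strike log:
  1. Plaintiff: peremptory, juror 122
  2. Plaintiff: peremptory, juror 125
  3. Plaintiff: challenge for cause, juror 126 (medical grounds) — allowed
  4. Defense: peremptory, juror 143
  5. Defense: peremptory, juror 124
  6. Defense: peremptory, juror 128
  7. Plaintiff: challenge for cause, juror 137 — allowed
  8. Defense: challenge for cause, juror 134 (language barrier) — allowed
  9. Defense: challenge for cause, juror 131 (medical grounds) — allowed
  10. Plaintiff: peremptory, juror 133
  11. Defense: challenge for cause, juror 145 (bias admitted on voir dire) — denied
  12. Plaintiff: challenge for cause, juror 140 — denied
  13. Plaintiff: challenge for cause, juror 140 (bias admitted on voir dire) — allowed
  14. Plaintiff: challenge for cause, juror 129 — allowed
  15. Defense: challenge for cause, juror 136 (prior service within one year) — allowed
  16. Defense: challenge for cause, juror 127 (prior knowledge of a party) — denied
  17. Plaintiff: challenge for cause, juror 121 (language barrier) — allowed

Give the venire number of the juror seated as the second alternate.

Removed: #121, #122, #124, #125, #126, #128, #129, #131, #133, #134, #136, #137, #140, #143. (#127, #145 stay — for-cause denied.)
Seating in order: seats 1–6 → #123, #127, #130, #132, #135, #138; alternates → #139, #141, #142.
So alternate 2 is #141.

141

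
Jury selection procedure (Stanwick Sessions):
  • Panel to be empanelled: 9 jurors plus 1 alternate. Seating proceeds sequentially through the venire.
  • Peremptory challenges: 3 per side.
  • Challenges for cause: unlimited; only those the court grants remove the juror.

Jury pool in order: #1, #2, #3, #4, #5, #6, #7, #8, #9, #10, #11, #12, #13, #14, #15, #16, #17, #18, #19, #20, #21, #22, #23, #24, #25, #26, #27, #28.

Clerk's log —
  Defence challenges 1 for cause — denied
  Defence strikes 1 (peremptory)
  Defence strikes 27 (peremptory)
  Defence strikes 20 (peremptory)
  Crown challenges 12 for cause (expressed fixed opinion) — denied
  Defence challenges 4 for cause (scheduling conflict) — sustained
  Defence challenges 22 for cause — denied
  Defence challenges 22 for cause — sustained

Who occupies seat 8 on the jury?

10

Removed: #1, #4, #20, #22, #27. (#12 stays — for-cause denied.)
Filling seats in venire order through position 8: #2, #3, #5, #6, #7, #8, #9, #10.
So seat 8 is #10.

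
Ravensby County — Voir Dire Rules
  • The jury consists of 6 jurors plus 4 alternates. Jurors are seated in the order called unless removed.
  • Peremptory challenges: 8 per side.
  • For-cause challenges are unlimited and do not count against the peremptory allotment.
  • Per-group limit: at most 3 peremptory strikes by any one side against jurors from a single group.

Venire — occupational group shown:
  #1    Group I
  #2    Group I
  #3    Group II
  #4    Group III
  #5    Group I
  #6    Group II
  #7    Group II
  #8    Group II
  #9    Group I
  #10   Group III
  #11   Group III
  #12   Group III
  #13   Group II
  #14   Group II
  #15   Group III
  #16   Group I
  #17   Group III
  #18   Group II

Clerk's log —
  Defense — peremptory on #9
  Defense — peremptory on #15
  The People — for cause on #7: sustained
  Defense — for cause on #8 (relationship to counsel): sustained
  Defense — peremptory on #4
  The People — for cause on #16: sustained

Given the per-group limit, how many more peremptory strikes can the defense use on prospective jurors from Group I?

Defense peremptories so far: #9, #15, #4 — 3 of 8 used, 5 left overall.
Against Group I: #9 — 1 used; per-group cap 3 leaves 2.
Binding limit: min(5, 2) = 2.

2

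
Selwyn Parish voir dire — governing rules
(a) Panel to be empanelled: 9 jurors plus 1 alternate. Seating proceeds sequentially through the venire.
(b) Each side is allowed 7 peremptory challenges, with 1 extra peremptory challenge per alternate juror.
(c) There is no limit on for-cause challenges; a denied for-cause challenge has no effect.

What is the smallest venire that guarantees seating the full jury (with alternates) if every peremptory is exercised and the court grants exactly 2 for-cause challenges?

Seats to fill: 9 + 1 alternates = 10.
Peremptories: 7 + 1×1 = 8 per side × 2 sides = 16.
For-cause removals: 2.
Minimum venire: 10 + 16 + 2 = 28.

28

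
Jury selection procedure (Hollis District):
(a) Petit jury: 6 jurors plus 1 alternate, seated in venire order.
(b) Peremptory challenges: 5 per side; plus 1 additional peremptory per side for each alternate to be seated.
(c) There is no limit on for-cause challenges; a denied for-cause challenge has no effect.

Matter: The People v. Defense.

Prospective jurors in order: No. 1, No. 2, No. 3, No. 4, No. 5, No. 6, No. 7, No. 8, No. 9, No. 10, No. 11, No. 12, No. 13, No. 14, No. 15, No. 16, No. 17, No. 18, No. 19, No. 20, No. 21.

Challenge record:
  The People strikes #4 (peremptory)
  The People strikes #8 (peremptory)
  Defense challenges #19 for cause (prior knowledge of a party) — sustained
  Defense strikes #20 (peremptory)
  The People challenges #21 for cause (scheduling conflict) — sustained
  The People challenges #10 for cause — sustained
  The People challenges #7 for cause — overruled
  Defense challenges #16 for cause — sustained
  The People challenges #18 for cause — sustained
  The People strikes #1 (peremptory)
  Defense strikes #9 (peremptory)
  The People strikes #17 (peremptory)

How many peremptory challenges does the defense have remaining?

Defense allotment: 5 base + 1 × 1 alternate = 6.
Defense peremptories used: #20, #9 — 2 (for-cause on #19, #16 don't count).
Remaining: 6 − 2 = 4.

4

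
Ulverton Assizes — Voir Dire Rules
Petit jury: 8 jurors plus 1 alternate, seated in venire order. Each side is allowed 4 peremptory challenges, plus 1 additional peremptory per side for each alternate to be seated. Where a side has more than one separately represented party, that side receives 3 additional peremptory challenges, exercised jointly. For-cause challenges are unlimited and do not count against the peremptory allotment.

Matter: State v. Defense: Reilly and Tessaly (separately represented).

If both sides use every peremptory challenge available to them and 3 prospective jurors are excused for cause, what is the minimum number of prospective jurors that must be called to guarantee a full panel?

Seats to fill: 8 + 1 alternates = 9.
Peremptories — State: 4 + 1×1 = 5; Defense: 4 + 1×1 + 3 = 8; total 13.
For-cause removals: 3.
Minimum venire: 9 + 13 + 3 = 25.

25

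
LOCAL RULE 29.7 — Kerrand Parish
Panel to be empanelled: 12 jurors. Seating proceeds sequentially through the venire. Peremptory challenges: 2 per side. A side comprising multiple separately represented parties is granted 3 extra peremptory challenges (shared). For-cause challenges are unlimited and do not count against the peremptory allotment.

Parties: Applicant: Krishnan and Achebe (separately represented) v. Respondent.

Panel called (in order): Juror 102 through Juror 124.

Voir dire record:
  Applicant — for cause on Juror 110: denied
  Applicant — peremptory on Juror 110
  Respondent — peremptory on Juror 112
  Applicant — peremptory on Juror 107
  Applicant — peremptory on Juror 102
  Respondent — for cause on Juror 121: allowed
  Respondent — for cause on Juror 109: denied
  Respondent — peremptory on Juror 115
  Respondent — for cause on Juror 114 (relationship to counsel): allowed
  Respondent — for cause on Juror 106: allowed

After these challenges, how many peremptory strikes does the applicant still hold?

2

Applicant allotment: 2 base + 3 multi-party = 5.
Applicant peremptories used: #110, #107, #102 — 3 (the for-cause on #110 doesn't count).
Remaining: 5 − 3 = 2.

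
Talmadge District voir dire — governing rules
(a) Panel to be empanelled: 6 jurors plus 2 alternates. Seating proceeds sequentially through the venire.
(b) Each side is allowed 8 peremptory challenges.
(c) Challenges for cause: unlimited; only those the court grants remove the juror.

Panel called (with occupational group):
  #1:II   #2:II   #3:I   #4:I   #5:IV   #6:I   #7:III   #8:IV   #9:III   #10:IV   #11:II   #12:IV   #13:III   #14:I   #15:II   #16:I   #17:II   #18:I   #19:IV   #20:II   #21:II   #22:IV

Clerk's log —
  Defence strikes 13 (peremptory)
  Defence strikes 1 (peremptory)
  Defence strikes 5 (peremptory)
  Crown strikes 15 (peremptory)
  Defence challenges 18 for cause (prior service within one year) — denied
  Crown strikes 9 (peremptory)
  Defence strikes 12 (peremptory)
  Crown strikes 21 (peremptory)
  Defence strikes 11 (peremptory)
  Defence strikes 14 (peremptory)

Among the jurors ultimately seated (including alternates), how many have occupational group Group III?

1

Removed: #1, #5, #9, #11, #12, #13, #14, #15, #21.
Seated (8 incl. alternates): #2, #3, #4, #6, #7, #8, #10, #16.
Of those, in Group III: #7 → 1.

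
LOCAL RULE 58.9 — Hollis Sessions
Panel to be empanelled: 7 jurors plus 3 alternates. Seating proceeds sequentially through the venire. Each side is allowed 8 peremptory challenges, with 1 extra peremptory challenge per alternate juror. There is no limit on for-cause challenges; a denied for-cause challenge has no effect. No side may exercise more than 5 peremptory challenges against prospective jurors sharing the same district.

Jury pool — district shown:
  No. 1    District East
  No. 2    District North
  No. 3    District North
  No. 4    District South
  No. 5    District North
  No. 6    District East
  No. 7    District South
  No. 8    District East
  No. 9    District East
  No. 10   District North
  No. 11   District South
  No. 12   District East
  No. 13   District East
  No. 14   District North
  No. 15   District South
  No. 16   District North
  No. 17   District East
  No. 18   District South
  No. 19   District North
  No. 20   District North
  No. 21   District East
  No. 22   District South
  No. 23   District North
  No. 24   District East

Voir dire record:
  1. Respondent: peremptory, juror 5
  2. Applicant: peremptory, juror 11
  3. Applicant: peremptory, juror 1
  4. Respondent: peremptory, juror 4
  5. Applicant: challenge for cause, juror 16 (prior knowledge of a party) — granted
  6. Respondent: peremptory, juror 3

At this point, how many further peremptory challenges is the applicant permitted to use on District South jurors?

4

Applicant peremptories so far: #11, #1 — 2 of 11 used, 9 left overall.
Against District South: #11 — 1 used; per-district cap 5 leaves 4.
Binding limit: min(9, 4) = 4.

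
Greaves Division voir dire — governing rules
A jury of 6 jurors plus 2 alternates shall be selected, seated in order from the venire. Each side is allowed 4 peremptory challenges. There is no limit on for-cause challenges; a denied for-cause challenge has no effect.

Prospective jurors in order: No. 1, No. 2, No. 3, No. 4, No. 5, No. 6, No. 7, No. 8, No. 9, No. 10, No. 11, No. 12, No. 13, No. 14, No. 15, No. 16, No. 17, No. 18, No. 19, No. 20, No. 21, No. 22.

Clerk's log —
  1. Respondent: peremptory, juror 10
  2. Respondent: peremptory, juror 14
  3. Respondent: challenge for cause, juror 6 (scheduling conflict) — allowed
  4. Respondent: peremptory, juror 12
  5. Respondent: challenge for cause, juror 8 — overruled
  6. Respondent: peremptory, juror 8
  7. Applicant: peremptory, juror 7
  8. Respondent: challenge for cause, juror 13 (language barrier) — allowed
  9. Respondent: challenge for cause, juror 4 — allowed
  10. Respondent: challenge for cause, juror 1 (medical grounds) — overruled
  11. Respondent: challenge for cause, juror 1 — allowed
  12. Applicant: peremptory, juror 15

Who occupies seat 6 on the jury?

16

Removed: #1, #4, #6, #7, #8, #10, #12, #13, #14, #15.
Seating in order: seats 1–6 → #2, #3, #5, #9, #11, #16; alternates → #17, #18.
So seat 6 is #16.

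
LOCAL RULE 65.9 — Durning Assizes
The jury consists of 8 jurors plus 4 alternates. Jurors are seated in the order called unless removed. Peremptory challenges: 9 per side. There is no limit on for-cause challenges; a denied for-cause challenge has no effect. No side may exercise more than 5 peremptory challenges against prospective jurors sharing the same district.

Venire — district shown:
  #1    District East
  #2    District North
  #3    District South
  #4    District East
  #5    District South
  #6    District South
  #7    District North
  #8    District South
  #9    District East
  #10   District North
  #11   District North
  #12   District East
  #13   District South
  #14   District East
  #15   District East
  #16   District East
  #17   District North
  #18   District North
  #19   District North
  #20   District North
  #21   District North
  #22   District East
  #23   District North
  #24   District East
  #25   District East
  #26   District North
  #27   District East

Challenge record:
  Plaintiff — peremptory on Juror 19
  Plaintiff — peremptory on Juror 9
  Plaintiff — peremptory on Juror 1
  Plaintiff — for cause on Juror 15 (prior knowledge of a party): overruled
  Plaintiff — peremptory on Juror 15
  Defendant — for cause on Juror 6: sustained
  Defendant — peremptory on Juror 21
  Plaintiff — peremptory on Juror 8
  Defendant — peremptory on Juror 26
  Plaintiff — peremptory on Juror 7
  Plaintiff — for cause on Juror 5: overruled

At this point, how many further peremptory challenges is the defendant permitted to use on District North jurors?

Defendant peremptories so far: #21, #26 — 2 of 9 used, 7 left overall.
Against District North: #21, #26 — 2 used; per-district cap 5 leaves 3.
Binding limit: min(7, 3) = 3.

3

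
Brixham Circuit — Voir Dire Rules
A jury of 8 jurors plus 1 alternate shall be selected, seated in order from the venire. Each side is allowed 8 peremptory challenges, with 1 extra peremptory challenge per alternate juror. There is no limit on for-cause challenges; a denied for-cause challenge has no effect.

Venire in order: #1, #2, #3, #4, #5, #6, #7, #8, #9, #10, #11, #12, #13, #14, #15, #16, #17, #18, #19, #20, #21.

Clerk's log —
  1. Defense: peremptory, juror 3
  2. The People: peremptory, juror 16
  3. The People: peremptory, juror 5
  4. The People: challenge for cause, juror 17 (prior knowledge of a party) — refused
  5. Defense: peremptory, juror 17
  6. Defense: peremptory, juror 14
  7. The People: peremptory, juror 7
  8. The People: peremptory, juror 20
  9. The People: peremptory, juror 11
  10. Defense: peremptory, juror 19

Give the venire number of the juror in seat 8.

Removed: #3, #5, #7, #11, #14, #16, #17, #19, #20.
Filling seats in venire order through position 8: #1, #2, #4, #6, #8, #9, #10, #12.
So seat 8 is #12.

12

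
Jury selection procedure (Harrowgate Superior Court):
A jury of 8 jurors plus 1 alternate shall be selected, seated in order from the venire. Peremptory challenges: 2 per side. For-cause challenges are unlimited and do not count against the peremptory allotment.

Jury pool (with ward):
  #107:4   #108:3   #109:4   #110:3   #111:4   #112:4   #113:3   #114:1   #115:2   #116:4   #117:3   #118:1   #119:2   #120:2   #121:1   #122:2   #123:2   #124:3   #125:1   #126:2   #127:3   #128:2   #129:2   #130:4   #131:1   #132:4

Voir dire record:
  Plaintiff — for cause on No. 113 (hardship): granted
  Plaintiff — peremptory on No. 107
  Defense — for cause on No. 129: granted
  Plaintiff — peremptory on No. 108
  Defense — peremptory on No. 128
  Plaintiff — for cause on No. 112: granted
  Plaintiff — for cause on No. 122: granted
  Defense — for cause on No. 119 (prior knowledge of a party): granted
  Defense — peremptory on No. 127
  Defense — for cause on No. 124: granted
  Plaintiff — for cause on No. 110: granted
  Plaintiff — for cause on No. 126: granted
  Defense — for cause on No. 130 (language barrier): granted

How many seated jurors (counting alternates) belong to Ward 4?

Removed: #107, #108, #110, #112, #113, #119, #122, #124, #126, #127, #128, #129, #130.
Seated (9 incl. alternates): #109, #111, #114, #115, #116, #117, #118, #120, #121.
Of those, in Ward 4: #109, #111, #116 → 3.

3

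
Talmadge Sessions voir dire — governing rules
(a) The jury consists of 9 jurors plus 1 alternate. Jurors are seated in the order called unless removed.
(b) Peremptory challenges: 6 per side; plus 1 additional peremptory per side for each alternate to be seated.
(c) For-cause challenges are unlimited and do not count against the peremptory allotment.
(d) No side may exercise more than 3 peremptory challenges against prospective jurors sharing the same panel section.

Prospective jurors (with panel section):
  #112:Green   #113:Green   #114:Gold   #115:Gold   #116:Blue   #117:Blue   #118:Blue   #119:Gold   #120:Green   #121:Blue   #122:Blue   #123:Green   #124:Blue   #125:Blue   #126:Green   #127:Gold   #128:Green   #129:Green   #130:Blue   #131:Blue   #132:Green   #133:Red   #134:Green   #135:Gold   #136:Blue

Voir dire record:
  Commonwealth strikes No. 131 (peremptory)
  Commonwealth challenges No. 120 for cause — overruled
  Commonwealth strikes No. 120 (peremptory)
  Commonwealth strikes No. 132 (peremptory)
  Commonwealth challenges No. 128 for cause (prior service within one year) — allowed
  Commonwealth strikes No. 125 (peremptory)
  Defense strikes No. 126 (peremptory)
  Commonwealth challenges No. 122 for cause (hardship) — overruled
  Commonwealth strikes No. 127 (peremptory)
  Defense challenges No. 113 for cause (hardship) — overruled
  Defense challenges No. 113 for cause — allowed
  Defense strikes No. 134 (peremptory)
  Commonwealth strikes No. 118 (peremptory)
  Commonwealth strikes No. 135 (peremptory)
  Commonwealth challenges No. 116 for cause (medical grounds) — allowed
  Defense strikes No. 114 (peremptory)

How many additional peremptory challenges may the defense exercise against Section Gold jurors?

Defense peremptories so far: #126, #134, #114 — 3 of 7 used, 4 left overall.
Against Section Gold: #114 — 1 used; per-section cap 3 leaves 2.
Binding limit: min(4, 2) = 2.

2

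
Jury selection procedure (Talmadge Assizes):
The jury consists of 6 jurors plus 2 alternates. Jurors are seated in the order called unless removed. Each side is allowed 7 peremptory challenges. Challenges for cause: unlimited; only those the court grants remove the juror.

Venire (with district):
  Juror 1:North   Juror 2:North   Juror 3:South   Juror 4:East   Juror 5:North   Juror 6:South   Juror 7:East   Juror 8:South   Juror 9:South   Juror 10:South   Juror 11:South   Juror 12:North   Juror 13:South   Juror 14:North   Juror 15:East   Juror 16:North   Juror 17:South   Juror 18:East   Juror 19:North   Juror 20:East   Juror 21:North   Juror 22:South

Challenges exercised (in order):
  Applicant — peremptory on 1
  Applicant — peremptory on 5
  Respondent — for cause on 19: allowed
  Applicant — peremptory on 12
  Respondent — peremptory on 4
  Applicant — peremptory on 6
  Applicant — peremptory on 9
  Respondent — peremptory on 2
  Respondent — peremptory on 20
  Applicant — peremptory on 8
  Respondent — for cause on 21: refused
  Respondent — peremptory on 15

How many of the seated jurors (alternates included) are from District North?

2

Removed: #1, #2, #4, #5, #6, #8, #9, #12, #15, #19, #20.
Seated (8 incl. alternates): #3, #7, #10, #11, #13, #14, #16, #17.
Of those, in District North: #14, #16 → 2.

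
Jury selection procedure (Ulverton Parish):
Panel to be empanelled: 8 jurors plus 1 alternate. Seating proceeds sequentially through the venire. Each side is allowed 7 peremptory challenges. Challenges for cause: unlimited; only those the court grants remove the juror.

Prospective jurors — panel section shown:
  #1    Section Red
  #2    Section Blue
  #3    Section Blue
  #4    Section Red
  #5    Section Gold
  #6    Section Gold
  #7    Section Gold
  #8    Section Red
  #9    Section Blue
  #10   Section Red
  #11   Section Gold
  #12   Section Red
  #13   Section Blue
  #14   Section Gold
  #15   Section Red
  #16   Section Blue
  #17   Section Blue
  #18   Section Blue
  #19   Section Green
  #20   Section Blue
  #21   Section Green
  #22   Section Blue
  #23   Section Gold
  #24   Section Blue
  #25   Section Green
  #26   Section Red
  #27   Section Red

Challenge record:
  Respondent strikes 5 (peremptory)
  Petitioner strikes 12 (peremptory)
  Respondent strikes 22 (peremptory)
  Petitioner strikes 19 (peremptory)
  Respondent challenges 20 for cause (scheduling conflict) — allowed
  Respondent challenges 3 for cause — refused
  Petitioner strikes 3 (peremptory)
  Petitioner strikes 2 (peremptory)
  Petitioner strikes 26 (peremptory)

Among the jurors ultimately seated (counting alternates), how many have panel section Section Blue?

Removed: #2, #3, #5, #12, #19, #20, #22, #26.
Seated (9 incl. alternates): #1, #4, #6, #7, #8, #9, #10, #11, #13.
Of those, in Section Blue: #9, #13 → 2.

2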